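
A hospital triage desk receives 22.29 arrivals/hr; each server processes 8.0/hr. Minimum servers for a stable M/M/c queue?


Stability requires cμ > λ ⇔ c > λ/μ.
λ/μ = 22.29/8.0 = 2.7862
Minimum integer c = ⌊2.7862⌋ + 1 = 3
Check: 3·8.0 = 24.00 > 22.29, while 2·8.0 = 16.00 ≤ 22.29

Final: 3 servers


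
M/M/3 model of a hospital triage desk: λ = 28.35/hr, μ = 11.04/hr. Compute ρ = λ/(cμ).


ρ = λ/(cμ) = 28.35/(3·11.04) = 28.35/33.12 = 0.8560

Final: 0.8560


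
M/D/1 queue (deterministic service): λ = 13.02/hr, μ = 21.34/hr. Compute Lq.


ρ = 13.02/21.34 = 0.6101
M/D/1: Lq = ρ²/(2(1−ρ)) = 0.3722/(2·0.3899) = 0.47739

Final: 0.47739


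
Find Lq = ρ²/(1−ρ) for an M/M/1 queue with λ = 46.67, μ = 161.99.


ρ = 46.67/161.99 = 0.2881
Lq = ρ²/(1−ρ) = 0.08300/0.7119 = 0.1166

Final: 0.1166


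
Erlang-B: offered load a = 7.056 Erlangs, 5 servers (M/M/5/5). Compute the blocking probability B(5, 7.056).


B(c,a) = (a^c/c!) / Σ_{k=0}^{c} a^k/k!
a^5/5! = 145.751024
Σ terms (k=0..5): 1.00000 + 7.05600 + 24.89357 + 58.54967 + 103.28162 + 145.75102 = 340.531885
B = 145.751024/340.531885 = 0.428010

Final: 0.428010


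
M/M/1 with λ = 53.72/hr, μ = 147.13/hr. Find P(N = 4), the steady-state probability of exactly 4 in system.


ρ = 53.72/147.13 = 0.3651
P_n = (1−ρ)·ρ^n = (1 − 0.3651)·0.3651^4 = 0.6349·0.017772 = 0.011283

Final: 0.011283


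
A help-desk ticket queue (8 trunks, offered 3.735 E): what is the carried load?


B(8,3.735) = 0.022753 (Erlang-B)
Carried load = a(1 − B) = 3.735·(1 − 0.022753) = 3.735·0.977247 = 3.6500 E

Final: 3.6500 Erlangs


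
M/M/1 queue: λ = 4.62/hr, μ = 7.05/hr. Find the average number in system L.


ρ = λ/μ = 4.62/7.05 = 0.6553
L = ρ/(1−ρ) = 0.6553/(1 − 0.6553) = 0.6553/0.3447 = 1.9012

Final: 1.9012


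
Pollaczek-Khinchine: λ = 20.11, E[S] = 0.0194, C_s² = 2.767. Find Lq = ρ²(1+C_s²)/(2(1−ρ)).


ρ = λ·E[S] = 20.11·0.0194 = 0.3901
Lq = ρ²(1+C_s²)/(2(1−ρ)) = 0.1522·(1+2.767)/(2·0.6099)
= 0.1522·3.7670/1.2197 = 0.47007

Final: 0.47007


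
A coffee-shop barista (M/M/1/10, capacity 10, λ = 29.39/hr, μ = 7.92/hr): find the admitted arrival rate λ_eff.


ρ = 3.7109; P_K = (1−ρ)ρ^10/(1−ρ^11) = 0.730521
λ_eff = λ(1 − P_K) = 29.39·(1 − 0.730521) = 29.39·0.269479 = 7.9200 /hr

Final: 7.9200 /hr


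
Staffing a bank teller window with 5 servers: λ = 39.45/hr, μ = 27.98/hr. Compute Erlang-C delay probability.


a = λ/μ = 1.4099; ρ = a/5 = 0.2820
P₀ = 0.243881 (from M/M/c formula)
C(c,a) = [a^c/(c!(1−ρ))]·P₀ = [5.57181/(120·0.7180)]·0.243881
= 0.06467·0.243881 = 0.015771

Final: 0.015771


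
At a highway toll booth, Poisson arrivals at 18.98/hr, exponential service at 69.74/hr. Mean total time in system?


W = 1/(μ−λ) = 1/(69.74 − 18.98) = 1/50.76 = 0.01970 hr

Final: 0.01970 hr


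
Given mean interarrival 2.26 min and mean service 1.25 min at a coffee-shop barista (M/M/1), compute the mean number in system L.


λ = 60/2.26 = 26.5487 /hr
μ = 60/1.25 = 48.0000 /hr
ρ = λ/μ = 26.5487/48.0000 = 0.5531
L = ρ/(1−ρ) = 0.5531/0.4469 = 1.2376

Final: 1.2376


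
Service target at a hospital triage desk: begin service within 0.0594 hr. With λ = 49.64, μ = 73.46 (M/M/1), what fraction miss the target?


ρ = 49.64/73.46 = 0.6757
P(Wq > t) = ρ·e^{−(μ−λ)t} = 0.6757·e^{−1.4149}
= 0.6757·0.242948 = 0.164170

Final: 0.164170


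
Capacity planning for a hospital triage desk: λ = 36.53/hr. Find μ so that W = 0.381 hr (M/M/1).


W = 1/(μ−λ) ⇒ μ − λ = 1/W = 1/0.381 = 2.6247
μ = λ + 1/W = 36.53 + 2.6247 = 39.1547 per hr

Final: 39.1547 /hr


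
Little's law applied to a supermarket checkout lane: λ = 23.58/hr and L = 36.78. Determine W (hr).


W = L/λ = 36.78/23.58 = 1.5598 hr

Final: 1.5598 hr


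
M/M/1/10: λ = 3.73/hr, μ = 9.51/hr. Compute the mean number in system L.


ρ = 3.73/9.51 = 0.3922
L = ρ[1 − (K+1)ρ^K + Kρ^(K+1)] / [(1−ρ)(1−ρ^(K+1))]
Numerator: 0.3922·(1 − 11·0.00008616 + 10·0.00003379) = 0.391980
Denominator: (0.6078)·(0.999966) = 0.607761
L = 0.391980/0.607761 = 0.6450

Final: 0.6450


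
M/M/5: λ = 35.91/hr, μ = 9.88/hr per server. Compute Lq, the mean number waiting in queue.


a = λ/μ = 3.6346; ρ = a/5 = 0.7269
P₀ = 0.021801
Lq = P₀·a^c·ρ / (c!·(1−ρ)²) = 0.021801·634.29648·0.7269/(120·0.07457)
= 1.12331

Final: 1.12331


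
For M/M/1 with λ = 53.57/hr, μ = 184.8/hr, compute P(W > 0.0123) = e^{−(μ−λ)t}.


W ~ Exponential(μ−λ) for M/M/1.
μ − λ = 184.8 − 53.57 = 131.2300
P(W > t) = e^{−(μ−λ)t} = e^{−1.6141} = 0.199064

Final: 0.199064


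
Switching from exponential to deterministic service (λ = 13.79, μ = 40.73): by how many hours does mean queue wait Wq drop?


ρ = 13.79/40.73 = 0.3386
Wq(M/M/1) = ρ/(μ−λ) = 0.3386/26.94 = 0.01257 hr
Wq(M/D/1) = ρ/(2(μ−λ)) = 0.006284 hr
Savings = 0.01257 − 0.006284 = 0.006284 hr

Final: 0.006284 hr


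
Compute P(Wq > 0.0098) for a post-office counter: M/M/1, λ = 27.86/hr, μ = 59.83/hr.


ρ = 27.86/59.83 = 0.4657
P(Wq > t) = ρ·e^{−(μ−λ)t} = 0.4657·e^{−0.3133}
= 0.4657·0.731026 = 0.340404

Final: 0.340404


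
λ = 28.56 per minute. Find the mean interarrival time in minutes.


Mean interarrival time = 1/λ = 1/28.56 minute = 0.03501 minute
In minutes: 0.03501 × 1 = 0.03501 min

Final: 0.03501 min


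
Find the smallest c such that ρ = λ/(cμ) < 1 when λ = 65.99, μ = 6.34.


Stability requires cμ > λ ⇔ c > λ/μ.
λ/μ = 65.99/6.34 = 10.4085
Minimum integer c = ⌊10.4085⌋ + 1 = 11
Check: 11·6.34 = 69.74 > 65.99, while 10·6.34 = 63.40 ≤ 65.99

Final: 11 servers


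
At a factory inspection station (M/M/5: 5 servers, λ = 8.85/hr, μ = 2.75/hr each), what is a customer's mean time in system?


a = 3.2182; ρ = 0.6436; P₀ = 0.036373
Lq = P₀·a^c·ρ/(c!(1−ρ)²) = 0.53028
Wq = Lq/λ = 0.53028/8.85 = 0.05992 hr
W = Wq + 1/μ = 0.05992 + 0.36364 = 0.42356 hr

Final: 0.42356 hr


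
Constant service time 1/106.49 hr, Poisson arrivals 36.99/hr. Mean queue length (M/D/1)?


ρ = 36.99/106.49 = 0.3474
M/D/1: Lq = ρ²/(2(1−ρ)) = 0.1207/(2·0.6526) = 0.09244

Final: 0.09244


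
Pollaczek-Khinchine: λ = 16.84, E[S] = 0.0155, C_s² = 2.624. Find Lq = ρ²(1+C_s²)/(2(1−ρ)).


ρ = λ·E[S] = 16.84·0.0155 = 0.2610
Lq = ρ²(1+C_s²)/(2(1−ρ)) = 0.06813·(1+2.624)/(2·0.7390)
= 0.06813·3.6240/1.4780 = 0.16706

Final: 0.16706


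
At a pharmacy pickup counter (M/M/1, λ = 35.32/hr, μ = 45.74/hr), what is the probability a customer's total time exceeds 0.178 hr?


W ~ Exponential(μ−λ) for M/M/1.
μ − λ = 45.74 − 35.32 = 10.4200
P(W > t) = e^{−(μ−λ)t} = e^{−1.8548} = 0.156490

Final: 0.156490


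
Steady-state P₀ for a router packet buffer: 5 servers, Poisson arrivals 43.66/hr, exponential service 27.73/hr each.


a = λ/μ = 43.66/27.73 = 1.5745; ρ = a/c = 0.3149
Σ_{k=0}^{4} a^k/k! (terms k=0..4) = 1.00000 + 1.57447 + 1.23947 + 0.65050 + 0.25605 = 4.72050
Tail: a^5/(5!(1−ρ)) = 9.67541/(120·0.6851) = 0.11769
P₀ = 1/(4.72050 + 0.11769) = 1/4.83818 = 0.206689

Final: 0.206689


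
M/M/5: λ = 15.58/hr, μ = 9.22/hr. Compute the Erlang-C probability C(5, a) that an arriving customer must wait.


a = λ/μ = 1.6898; ρ = a/5 = 0.3380
P₀ = 0.183997 (from M/M/c formula)
C(c,a) = [a^c/(c!(1−ρ))]·P₀ = [13.77789/(120·0.6620)]·0.183997
= 0.17343·0.183997 = 0.031910

Final: 0.031910


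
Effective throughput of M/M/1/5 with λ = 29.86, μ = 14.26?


ρ = 2.0940; P_K = (1−ρ)ρ^5/(1−ρ^6) = 0.528710
λ_eff = λ(1 − P_K) = 29.86·(1 − 0.528710) = 29.86·0.471290 = 14.0727 /hr

Final: 14.0727 /hr


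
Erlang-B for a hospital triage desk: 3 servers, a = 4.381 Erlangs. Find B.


B(c,a) = (a^c/c!) / Σ_{k=0}^{c} a^k/k!
a^3/3! = 14.014206
Σ terms (k=0..3): 1.00000 + 4.38100 + 9.59658 + 14.01421 = 28.991787
B = 14.014206/28.991787 = 0.483385

Final: 0.483385


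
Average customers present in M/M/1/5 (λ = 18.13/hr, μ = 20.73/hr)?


ρ = 18.13/20.73 = 0.8746
L = ρ[1 − (K+1)ρ^K + Kρ^(K+1)] / [(1−ρ)(1−ρ^(K+1))]
Numerator: 0.8746·(1 − 6·0.511673 + 5·0.447498) = 0.146449
Denominator: (0.1254)·(0.552502) = 0.069296
L = 0.146449/0.069296 = 2.1134

Final: 2.1134


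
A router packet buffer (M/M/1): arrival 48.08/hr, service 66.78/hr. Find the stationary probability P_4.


ρ = 48.08/66.78 = 0.7200
P_n = (1−ρ)·ρ^n = (1 − 0.7200)·0.7200^4 = 0.2800·0.268703 = 0.075243

Final: 0.075243


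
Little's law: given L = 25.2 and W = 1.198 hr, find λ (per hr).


λ = L/W = 25.2/1.198 = 21.0351 /hr

Final: 21.0351 /hr


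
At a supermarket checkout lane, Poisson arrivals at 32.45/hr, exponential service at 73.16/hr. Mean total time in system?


W = 1/(μ−λ) = 1/(73.16 − 32.45) = 1/40.71 = 0.02456 hr

Final: 0.02456 hr


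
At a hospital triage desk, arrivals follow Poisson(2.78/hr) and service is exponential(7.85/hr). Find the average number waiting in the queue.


ρ = 2.78/7.85 = 0.3541
Lq = ρ²/(1−ρ) = 0.1254/0.6459 = 0.1942

Final: 0.1942


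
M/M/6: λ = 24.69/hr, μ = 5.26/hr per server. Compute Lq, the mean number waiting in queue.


a = λ/μ = 4.6939; ρ = a/6 = 0.7823
P₀ = 0.007072
Lq = P₀·a^c·ρ / (c!·(1−ρ)²) = 0.007072·10695.77048·0.7823/(720·0.04738)
= 1.73443

Final: 1.73443


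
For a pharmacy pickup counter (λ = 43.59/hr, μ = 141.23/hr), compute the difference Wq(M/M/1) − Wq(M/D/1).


ρ = 43.59/141.23 = 0.3086
Wq(M/M/1) = ρ/(μ−λ) = 0.3086/97.64 = 0.003161 hr
Wq(M/D/1) = ρ/(2(μ−λ)) = 0.001581 hr
Savings = 0.003161 − 0.001581 = 0.001581 hr

Final: 0.001581 hr


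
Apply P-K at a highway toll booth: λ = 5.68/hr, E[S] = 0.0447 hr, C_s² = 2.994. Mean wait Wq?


ρ = λ·E[S] = 5.68·0.0447 = 0.2539
E[S²] = E[S]²(1+C_s²) = 0.0447²·(1+2.994) = 0.007980
Wq = λ·E[S²]/(2(1−ρ)) = 5.68·0.007980/(2·0.7461) = 0.03038 hr

Final: 0.03038 hr


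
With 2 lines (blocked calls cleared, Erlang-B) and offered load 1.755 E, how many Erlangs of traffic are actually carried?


B(2,1.755) = 0.358558 (Erlang-B)
Carried load = a(1 − B) = 1.755·(1 − 0.358558) = 1.755·0.641442 = 1.1257 E

Final: 1.1257 Erlangs


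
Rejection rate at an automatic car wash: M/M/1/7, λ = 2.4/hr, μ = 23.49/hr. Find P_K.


ρ = λ/μ = 2.4/23.49 = 0.1022
P_K = (1−ρ)ρ^K/(1−ρ^(K+1)) = (0.8978·0.0000001162)/(1 − 0.00000001187)
= 0.0000001043/1.000000 = 0.0000001043

Final: 0.0000001043


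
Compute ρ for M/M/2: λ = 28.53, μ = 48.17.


ρ = λ/(cμ) = 28.53/(2·48.17) = 28.53/96.34 = 0.2961

Final: 0.2961


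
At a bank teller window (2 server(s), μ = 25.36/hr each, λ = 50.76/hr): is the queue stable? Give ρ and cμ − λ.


Total capacity cμ = 2·25.36 = 50.72/hr
ρ = λ/(cμ) = 50.76/50.72 = 1.0008
Stable ⇔ ρ < 1: NO
Spare capacity = cμ − λ = 50.72 − 50.76 = -0.04/hr

Final: ρ = 1.0008; unstable; margin = -0.04/hr


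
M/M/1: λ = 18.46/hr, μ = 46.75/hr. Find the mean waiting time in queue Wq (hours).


ρ = 18.46/46.75 = 0.3949
Wq = ρ/(μ−λ) = 0.3949/(46.75 − 18.46) = 0.3949/28.29 = 0.01396 hr

Final: 0.01396 hr


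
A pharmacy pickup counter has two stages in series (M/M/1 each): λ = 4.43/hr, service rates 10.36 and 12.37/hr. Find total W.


Each node sees arrival rate λ = 4.43/hr (tandem ⇒ throughput preserved).
W₁ = 1/(μ₁−λ) = 1/(10.36−4.43) = 0.16863 hr
W₂ = 1/(μ₂−λ) = 1/(12.37−4.43) = 0.12594 hr
W_total = W₁ + W₂ = 0.16863 + 0.12594 = 0.29458 hr

Final: 0.29458 hr


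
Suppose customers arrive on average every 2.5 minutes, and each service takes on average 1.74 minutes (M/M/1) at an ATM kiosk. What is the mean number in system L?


λ = 60/2.5 = 24.0000 /hr
μ = 60/1.74 = 34.4828 /hr
ρ = λ/μ = 24.0000/34.4828 = 0.6960
L = ρ/(1−ρ) = 0.6960/0.3040 = 2.2895

Final: 2.2895


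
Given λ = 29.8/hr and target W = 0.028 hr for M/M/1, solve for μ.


W = 1/(μ−λ) ⇒ μ − λ = 1/W = 1/0.028 = 35.7143
μ = λ + 1/W = 29.8 + 35.7143 = 65.5143 per hr

Final: 65.5143 /hr


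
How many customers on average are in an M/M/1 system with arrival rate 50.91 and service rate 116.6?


ρ = λ/μ = 50.91/116.6 = 0.4366
L = ρ/(1−ρ) = 0.4366/(1 − 0.4366) = 0.4366/0.5634 = 0.7750

Final: 0.7750


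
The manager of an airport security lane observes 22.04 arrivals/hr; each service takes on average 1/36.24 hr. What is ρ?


ρ = λ/μ = 22.04/36.24 = 0.6082

Final: 0.6082


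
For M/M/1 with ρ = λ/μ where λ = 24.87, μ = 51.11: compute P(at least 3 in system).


ρ = 24.87/51.11 = 0.4866
P(N ≥ n) = ρ^n = 0.4866^3 = 0.115215

Final: 0.115215


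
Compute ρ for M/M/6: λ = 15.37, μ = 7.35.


ρ = λ/(cμ) = 15.37/(6·7.35) = 15.37/44.10 = 0.3485

Final: 0.3485


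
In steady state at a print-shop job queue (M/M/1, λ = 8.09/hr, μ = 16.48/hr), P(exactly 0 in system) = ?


ρ = 8.09/16.48 = 0.4909
P_n = (1−ρ)·ρ^n = (1 − 0.4909)·0.4909^0 = 0.5091·1.000000 = 0.509102

Final: 0.509102


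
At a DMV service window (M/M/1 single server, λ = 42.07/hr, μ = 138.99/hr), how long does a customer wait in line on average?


ρ = 42.07/138.99 = 0.3027
Wq = ρ/(μ−λ) = 0.3027/(138.99 − 42.07) = 0.3027/96.92 = 0.003123 hr

Final: 0.003123 hr


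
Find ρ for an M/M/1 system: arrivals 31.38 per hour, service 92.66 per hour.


ρ = λ/μ = 31.38/92.66 = 0.3387

Final: 0.3387


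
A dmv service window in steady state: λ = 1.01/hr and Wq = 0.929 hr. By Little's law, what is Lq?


Lq = λWq = 1.01·0.929 = 0.9383

Final: 0.9383


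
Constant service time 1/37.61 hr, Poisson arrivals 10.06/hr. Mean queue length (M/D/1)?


ρ = 10.06/37.61 = 0.2675
M/D/1: Lq = ρ²/(2(1−ρ)) = 0.07155/(2·0.7325) = 0.04884

Final: 0.04884


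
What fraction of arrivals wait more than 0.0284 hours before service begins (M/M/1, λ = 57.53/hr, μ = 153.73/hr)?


ρ = 57.53/153.73 = 0.3742
P(Wq > t) = ρ·e^{−(μ−λ)t} = 0.3742·e^{−2.7321}
= 0.3742·0.065084 = 0.024356

Final: 0.024356


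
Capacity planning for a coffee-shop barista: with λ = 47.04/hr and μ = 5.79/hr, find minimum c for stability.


Stability requires cμ > λ ⇔ c > λ/μ.
λ/μ = 47.04/5.79 = 8.1244
Minimum integer c = ⌊8.1244⌋ + 1 = 9
Check: 9·5.79 = 52.11 > 47.04, while 8·5.79 = 46.32 ≤ 47.04

Final: 9 servers


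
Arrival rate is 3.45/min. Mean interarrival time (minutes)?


Mean interarrival time = 1/λ = 1/3.45 minute = 0.28986 minute
In minutes: 0.28986 × 1 = 0.2899 min

Final: 0.2899 min


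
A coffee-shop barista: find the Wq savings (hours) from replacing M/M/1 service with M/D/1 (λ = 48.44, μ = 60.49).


ρ = 48.44/60.49 = 0.8008
Wq(M/M/1) = ρ/(μ−λ) = 0.8008/12.05 = 0.06646 hr
Wq(M/D/1) = ρ/(2(μ−λ)) = 0.03323 hr
Savings = 0.06646 − 0.03323 = 0.03323 hr

Final: 0.03323 hr


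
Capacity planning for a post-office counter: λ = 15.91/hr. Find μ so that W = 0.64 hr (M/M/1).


W = 1/(μ−λ) ⇒ μ − λ = 1/W = 1/0.64 = 1.5625
μ = λ + 1/W = 15.91 + 1.5625 = 17.4725 per hr

Final: 17.4725 /hr


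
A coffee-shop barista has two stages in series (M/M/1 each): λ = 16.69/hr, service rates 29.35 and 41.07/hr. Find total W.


Each node sees arrival rate λ = 16.69/hr (tandem ⇒ throughput preserved).
W₁ = 1/(μ₁−λ) = 1/(29.35−16.69) = 0.07899 hr
W₂ = 1/(μ₂−λ) = 1/(41.07−16.69) = 0.04102 hr
W_total = W₁ + W₂ = 0.07899 + 0.04102 = 0.12001 hr

Final: 0.12001 hr


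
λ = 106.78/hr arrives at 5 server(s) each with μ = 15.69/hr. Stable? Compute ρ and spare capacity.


Total capacity cμ = 5·15.69 = 78.45/hr
ρ = λ/(cμ) = 106.78/78.45 = 1.3611
Stable ⇔ ρ < 1: NO
Spare capacity = cμ − λ = 78.45 − 106.78 = -28.33/hr

Final: ρ = 1.3611; unstable; margin = -28.33/hr


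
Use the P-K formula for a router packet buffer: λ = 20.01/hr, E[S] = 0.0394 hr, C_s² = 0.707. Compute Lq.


ρ = λ·E[S] = 20.01·0.0394 = 0.7884
Lq = ρ²(1+C_s²)/(2(1−ρ)) = 0.6216·(1+0.707)/(2·0.2116)
= 0.6216·1.7070/0.4232 = 2.50705

Final: 2.50705


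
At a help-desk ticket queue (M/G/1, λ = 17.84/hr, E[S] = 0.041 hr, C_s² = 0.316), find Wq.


ρ = λ·E[S] = 17.84·0.041 = 0.7314
E[S²] = E[S]²(1+C_s²) = 0.041²·(1+0.316) = 0.002212
Wq = λ·E[S²]/(2(1−ρ)) = 17.84·0.002212/(2·0.2686) = 0.07348 hr

Final: 0.07348 hr


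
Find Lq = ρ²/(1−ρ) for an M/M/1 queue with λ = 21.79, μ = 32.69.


ρ = 21.79/32.69 = 0.6666
Lq = ρ²/(1−ρ) = 0.4443/0.3334 = 1.3325

Final: 1.3325


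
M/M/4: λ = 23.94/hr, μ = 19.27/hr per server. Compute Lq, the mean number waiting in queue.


a = λ/μ = 1.2423; ρ = a/4 = 0.3106
P₀ = 0.287554
Lq = P₀·a^c·ρ / (c!·(1−ρ)²) = 0.287554·2.38215·0.3106/(24·0.47529)
= 0.01865

Final: 0.01865


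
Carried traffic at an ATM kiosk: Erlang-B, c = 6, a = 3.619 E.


B(6,3.619) = 0.090422 (Erlang-B)
Carried load = a(1 − B) = 3.619·(1 − 0.090422) = 3.619·0.909578 = 3.2918 E

Final: 3.2918 Erlangs


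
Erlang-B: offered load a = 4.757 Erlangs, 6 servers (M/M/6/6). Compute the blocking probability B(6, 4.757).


B(c,a) = (a^c/c!) / Σ_{k=0}^{c} a^k/k!
a^6/6! = 16.094089
Σ terms (k=0..6): 1.00000 + 4.75700 + 11.31452 + 17.94106 + 21.33641 + 20.29946 + 16.09409 = 92.742550
B = 16.094089/92.742550 = 0.173535

Final: 0.173535


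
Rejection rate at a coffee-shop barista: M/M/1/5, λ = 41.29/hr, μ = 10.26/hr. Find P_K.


ρ = λ/μ = 41.29/10.26 = 4.0244
P_K = (1−ρ)ρ^K/(1−ρ^(K+1)) = (-3.0244·1055.571390)/(1 − 4248.006109)
= -3192.434719/-4247.006109 = 0.751691

Final: 0.751691


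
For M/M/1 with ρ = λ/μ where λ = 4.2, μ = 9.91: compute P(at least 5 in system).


ρ = 4.2/9.91 = 0.4238
P(N ≥ n) = ρ^n = 0.4238^5 = 0.013673

Final: 0.013673


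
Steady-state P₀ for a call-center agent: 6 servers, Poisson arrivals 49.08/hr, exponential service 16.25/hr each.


a = λ/μ = 49.08/16.25 = 3.0203; ρ = a/c = 0.5034
Σ_{k=0}^{5} a^k/k! (terms k=0..5) = 1.00000 + 3.02031 + 4.56113 + 4.59200 + 3.46732 + 2.09447 = 18.73523
Tail: a^6/(6!(1−ρ)) = 759.11423/(720·0.4966) = 2.12302
P₀ = 1/(18.73523 + 2.12302) = 1/20.85825 = 0.047943

Final: 0.047943


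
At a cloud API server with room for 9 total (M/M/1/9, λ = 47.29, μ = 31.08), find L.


ρ = 47.29/31.08 = 1.5216
L = ρ[1 − (K+1)ρ^K + Kρ^(K+1)] / [(1−ρ)(1−ρ^(K+1))]
Numerator: 1.5216·(1 − 10·43.711402 + 9·66.509401) = 247.208313
Denominator: (-0.5216)·(-65.509401) = 34.166905
L = 247.208313/34.166905 = 7.2353

Final: 7.2353


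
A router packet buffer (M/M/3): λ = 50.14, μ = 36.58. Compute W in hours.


a = 1.3707; ρ = 0.4569; P₀ = 0.243879
Lq = P₀·a^c·ρ/(c!(1−ρ)²) = 0.16214
Wq = Lq/λ = 0.16214/50.14 = 0.003234 hr
W = Wq + 1/μ = 0.003234 + 0.02734 = 0.03057 hr

Final: 0.03057 hr


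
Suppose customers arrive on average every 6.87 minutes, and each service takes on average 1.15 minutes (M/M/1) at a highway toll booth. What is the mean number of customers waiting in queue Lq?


λ = 60/6.87 = 8.7336 /hr
μ = 60/1.15 = 52.1739 /hr
ρ = λ/μ = 8.7336/52.1739 = 0.1674
Lq = ρ²/(1−ρ) = 0.02802/0.8326 = 0.03365

Final: 0.03365


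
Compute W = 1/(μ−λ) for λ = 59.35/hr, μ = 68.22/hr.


W = 1/(μ−λ) = 1/(68.22 − 59.35) = 1/8.87 = 0.1127 hr

Final: 0.1127 hr


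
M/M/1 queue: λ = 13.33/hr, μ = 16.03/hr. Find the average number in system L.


ρ = λ/μ = 13.33/16.03 = 0.8316
L = ρ/(1−ρ) = 0.8316/(1 − 0.8316) = 0.8316/0.1684 = 4.9370

Final: 4.9370


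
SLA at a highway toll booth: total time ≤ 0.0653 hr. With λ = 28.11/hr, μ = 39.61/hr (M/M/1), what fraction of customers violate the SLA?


W ~ Exponential(μ−λ) for M/M/1.
μ − λ = 39.61 − 28.11 = 11.5000
P(W > t) = e^{−(μ−λ)t} = e^{−0.7510} = 0.471918

Final: 0.471918


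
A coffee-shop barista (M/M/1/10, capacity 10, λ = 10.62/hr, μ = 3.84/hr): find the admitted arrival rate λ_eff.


ρ = 2.7656; P_K = (1−ρ)ρ^10/(1−ρ^11) = 0.638427
λ_eff = λ(1 − P_K) = 10.62·(1 − 0.638427) = 10.62·0.361573 = 3.8399 /hr

Final: 3.8399 /hr


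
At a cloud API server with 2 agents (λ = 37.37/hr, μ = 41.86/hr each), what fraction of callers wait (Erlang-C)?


a = λ/μ = 0.8927; ρ = a/2 = 0.4464
P₀ = 0.382773 (from M/M/c formula)
C(c,a) = [a^c/(c!(1−ρ))]·P₀ = [0.79698/(2·0.5536)]·0.382773
= 0.71978·0.382773 = 0.275511

Final: 0.275511


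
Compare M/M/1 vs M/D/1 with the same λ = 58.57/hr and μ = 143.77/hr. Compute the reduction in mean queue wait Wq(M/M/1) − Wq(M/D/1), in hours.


ρ = 58.57/143.77 = 0.4074
Wq(M/M/1) = ρ/(μ−λ) = 0.4074/85.20 = 0.004782 hr
Wq(M/D/1) = ρ/(2(μ−λ)) = 0.002391 hr
Savings = 0.004782 − 0.002391 = 0.002391 hr

Final: 0.002391 hr


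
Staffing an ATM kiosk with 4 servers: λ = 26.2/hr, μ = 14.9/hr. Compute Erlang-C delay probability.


a = λ/μ = 1.7584; ρ = a/4 = 0.4396
P₀ = 0.168882 (from M/M/c formula)
C(c,a) = [a^c/(c!(1−ρ))]·P₀ = [9.56005/(24·0.5604)]·0.168882
= 0.71080·0.168882 = 0.120042

Final: 0.120042


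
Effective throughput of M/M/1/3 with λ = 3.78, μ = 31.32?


ρ = 0.1207; P_K = (1−ρ)ρ^3/(1−ρ^4) = 0.001546
λ_eff = λ(1 − P_K) = 3.78·(1 − 0.001546) = 3.78·0.998454 = 3.7742 /hr

Final: 3.7742 /hr


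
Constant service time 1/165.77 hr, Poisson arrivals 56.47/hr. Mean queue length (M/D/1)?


ρ = 56.47/165.77 = 0.3407
M/D/1: Lq = ρ²/(2(1−ρ)) = 0.1160/(2·0.6593) = 0.08800

Final: 0.08800


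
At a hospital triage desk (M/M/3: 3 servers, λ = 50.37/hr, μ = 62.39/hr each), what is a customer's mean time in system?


a = 0.8073; ρ = 0.2691; P₀ = 0.443806
Lq = P₀·a^c·ρ/(c!(1−ρ)²) = 0.01961
Wq = Lq/λ = 0.01961/50.37 = 0.0003893 hr
W = Wq + 1/μ = 0.0003893 + 0.01603 = 0.01642 hr

Final: 0.01642 hr


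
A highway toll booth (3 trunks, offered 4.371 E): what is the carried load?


B(3,4.371) = 0.482571 (Erlang-B)
Carried load = a(1 − B) = 4.371·(1 − 0.482571) = 4.371·0.517429 = 2.2617 E

Final: 2.2617 Erlangs


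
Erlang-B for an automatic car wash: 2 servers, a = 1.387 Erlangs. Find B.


B(c,a) = (a^c/c!) / Σ_{k=0}^{c} a^k/k!
a^2/2! = 0.961885
Σ terms (k=0..2): 1.00000 + 1.38700 + 0.96188 = 3.348885
B = 0.961885/3.348885 = 0.287225

Final: 0.287225


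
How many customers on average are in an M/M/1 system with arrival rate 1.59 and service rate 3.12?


ρ = λ/μ = 1.59/3.12 = 0.5096
L = ρ/(1−ρ) = 0.5096/(1 − 0.5096) = 0.5096/0.4904 = 1.0392

Final: 1.0392


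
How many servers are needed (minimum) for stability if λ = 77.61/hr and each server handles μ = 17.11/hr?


Stability requires cμ > λ ⇔ c > λ/μ.
λ/μ = 77.61/17.11 = 4.5359
Minimum integer c = ⌊4.5359⌋ + 1 = 5
Check: 5·17.11 = 85.55 > 77.61, while 4·17.11 = 68.44 ≤ 77.61

Final: 5 servers


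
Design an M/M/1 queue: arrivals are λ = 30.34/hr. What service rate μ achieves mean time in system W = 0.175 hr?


W = 1/(μ−λ) ⇒ μ − λ = 1/W = 1/0.175 = 5.7143
μ = λ + 1/W = 30.34 + 5.7143 = 36.0543 per hr

Final: 36.0543 /hr


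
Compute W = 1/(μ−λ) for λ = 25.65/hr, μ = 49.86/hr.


W = 1/(μ−λ) = 1/(49.86 − 25.65) = 1/24.21 = 0.04131 hr

Final: 0.04131 hr


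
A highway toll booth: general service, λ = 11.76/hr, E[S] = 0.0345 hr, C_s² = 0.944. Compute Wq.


ρ = λ·E[S] = 11.76·0.0345 = 0.4057
E[S²] = E[S]²(1+C_s²) = 0.0345²·(1+0.944) = 0.002314
Wq = λ·E[S²]/(2(1−ρ)) = 11.76·0.002314/(2·0.5943) = 0.02289 hr

Final: 0.02289 hr


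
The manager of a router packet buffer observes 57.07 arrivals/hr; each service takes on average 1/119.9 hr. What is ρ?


ρ = λ/μ = 57.07/119.9 = 0.4760

Final: 0.4760


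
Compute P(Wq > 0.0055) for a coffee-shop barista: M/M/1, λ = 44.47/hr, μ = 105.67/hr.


ρ = 44.47/105.67 = 0.4208
P(Wq > t) = ρ·e^{−(μ−λ)t} = 0.4208·e^{−0.3366}
= 0.4208·0.714194 = 0.300560

Final: 0.300560


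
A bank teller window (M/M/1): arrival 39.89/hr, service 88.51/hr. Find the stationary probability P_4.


ρ = 39.89/88.51 = 0.4507
P_n = (1−ρ)·ρ^n = (1 − 0.4507)·0.4507^4 = 0.5493·0.041256 = 0.022663

Final: 0.022663


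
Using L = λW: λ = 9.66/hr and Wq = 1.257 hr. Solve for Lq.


Lq = λWq = 9.66·1.257 = 12.1426

Final: 12.1426


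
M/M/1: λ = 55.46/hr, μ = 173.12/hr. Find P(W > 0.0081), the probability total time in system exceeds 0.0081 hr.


W ~ Exponential(μ−λ) for M/M/1.
μ − λ = 173.12 − 55.46 = 117.6600
P(W > t) = e^{−(μ−λ)t} = e^{−0.9530} = 0.385565

Final: 0.385565


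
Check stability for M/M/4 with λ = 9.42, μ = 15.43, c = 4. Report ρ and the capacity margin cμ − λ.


Total capacity cμ = 4·15.43 = 61.72/hr
ρ = λ/(cμ) = 9.42/61.72 = 0.1526
Stable ⇔ ρ < 1: YES
Spare capacity = cμ − λ = 61.72 − 9.42 = 52.30/hr

Final: ρ = 0.1526; stable; margin = 52.30/hr


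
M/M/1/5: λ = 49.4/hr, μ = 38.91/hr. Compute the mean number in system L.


ρ = 49.4/38.91 = 1.2696
L = ρ[1 − (K+1)ρ^K + Kρ^(K+1)] / [(1−ρ)(1−ρ^(K+1))]
Numerator: 1.2696·(1 − 6·3.298592 + 5·4.187881) = 2.726906
Denominator: (-0.2696)·(-3.187881) = 0.859442
L = 2.726906/0.859442 = 3.1729

Final: 3.1729


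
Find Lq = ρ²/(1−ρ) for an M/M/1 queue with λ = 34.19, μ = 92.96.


ρ = 34.19/92.96 = 0.3678
Lq = ρ²/(1−ρ) = 0.1353/0.6322 = 0.2140

Final: 0.2140


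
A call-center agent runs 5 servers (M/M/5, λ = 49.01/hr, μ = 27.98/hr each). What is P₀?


a = λ/μ = 49.01/27.98 = 1.7516; ρ = a/c = 0.3503
Σ_{k=0}^{4} a^k/k! (terms k=0..4) = 1.00000 + 1.75161 + 1.53407 + 0.89569 + 0.39223 = 5.57359
Tail: a^5/(5!(1−ρ)) = 16.48864/(120·0.6497) = 0.21150
P₀ = 1/(5.57359 + 0.21150) = 1/5.78509 = 0.172858

Final: 0.172858


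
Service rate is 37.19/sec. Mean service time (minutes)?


Mean service time = 1/μ = 1/37.19 second = 0.02689 second
In minutes: 0.02689 × 0.0166667 = 0.0004481 min

Final: 0.0004481 min


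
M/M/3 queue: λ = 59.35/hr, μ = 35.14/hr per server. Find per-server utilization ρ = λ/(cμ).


ρ = λ/(cμ) = 59.35/(3·35.14) = 59.35/105.42 = 0.5630

Final: 0.5630


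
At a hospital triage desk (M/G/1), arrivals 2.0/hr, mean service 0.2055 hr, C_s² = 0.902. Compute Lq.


ρ = λ·E[S] = 2.0·0.2055 = 0.4110
Lq = ρ²(1+C_s²)/(2(1−ρ)) = 0.1689·(1+0.902)/(2·0.5890)
= 0.1689·1.9020/1.1780 = 0.27274

Final: 0.27274


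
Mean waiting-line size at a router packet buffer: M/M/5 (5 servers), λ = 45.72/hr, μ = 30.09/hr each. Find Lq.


a = λ/μ = 1.5194; ρ = a/5 = 0.3039
P₀ = 0.218460
Lq = P₀·a^c·ρ / (c!·(1−ρ)²) = 0.218460·8.09879·0.3039/(120·0.48457)
= 0.009246

Final: 0.009246


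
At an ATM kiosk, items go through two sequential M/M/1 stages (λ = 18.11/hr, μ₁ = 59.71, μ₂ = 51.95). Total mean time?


Each node sees arrival rate λ = 18.11/hr (tandem ⇒ throughput preserved).
W₁ = 1/(μ₁−λ) = 1/(59.71−18.11) = 0.02404 hr
W₂ = 1/(μ₂−λ) = 1/(51.95−18.11) = 0.02955 hr
W_total = W₁ + W₂ = 0.02404 + 0.02955 = 0.05359 hr

Final: 0.05359 hr


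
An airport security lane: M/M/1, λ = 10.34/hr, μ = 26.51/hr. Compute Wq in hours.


ρ = 10.34/26.51 = 0.3900
Wq = ρ/(μ−λ) = 0.3900/(26.51 − 10.34) = 0.3900/16.17 = 0.02412 hr

Final: 0.02412 hr


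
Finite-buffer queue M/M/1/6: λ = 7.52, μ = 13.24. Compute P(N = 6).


ρ = λ/μ = 7.52/13.24 = 0.5680
P_K = (1−ρ)ρ^K/(1−ρ^(K+1)) = (0.4320·0.033572)/(1 − 0.019068)
= 0.014504/0.980932 = 0.014786

Final: 0.014786


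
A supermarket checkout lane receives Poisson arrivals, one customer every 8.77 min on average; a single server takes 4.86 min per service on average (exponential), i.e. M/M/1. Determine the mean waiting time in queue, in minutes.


λ = 60/8.77 = 6.8415 /hr
μ = 60/4.86 = 12.3457 /hr
ρ = λ/μ = 6.8415/12.3457 = 0.5542
Wq = ρ/(μ−λ) = 0.5542/(12.3457−6.8415) = 0.10068 hr
In minutes: 0.10068·60 = 6.041 min

Final: 6.041 min


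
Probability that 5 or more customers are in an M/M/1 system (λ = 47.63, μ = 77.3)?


ρ = 47.63/77.3 = 0.6162
P(N ≥ n) = ρ^n = 0.6162^5 = 0.088819

Final: 0.088819


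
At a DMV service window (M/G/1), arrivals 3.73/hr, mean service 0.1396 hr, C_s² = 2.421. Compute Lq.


ρ = λ·E[S] = 3.73·0.1396 = 0.5207
Lq = ρ²(1+C_s²)/(2(1−ρ)) = 0.2711·(1+2.421)/(2·0.4793)
= 0.2711·3.4210/0.9586 = 0.96763

Final: 0.96763


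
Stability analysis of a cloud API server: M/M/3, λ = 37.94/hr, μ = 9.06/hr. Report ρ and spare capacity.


Total capacity cμ = 3·9.06 = 27.18/hr
ρ = λ/(cμ) = 37.94/27.18 = 1.3959
Stable ⇔ ρ < 1: NO
Spare capacity = cμ − λ = 27.18 − 37.94 = -10.76/hr

Final: ρ = 1.3959; unstable; margin = -10.76/hr


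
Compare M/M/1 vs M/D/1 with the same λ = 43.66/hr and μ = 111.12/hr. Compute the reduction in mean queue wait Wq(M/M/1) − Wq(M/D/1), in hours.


ρ = 43.66/111.12 = 0.3929
Wq(M/M/1) = ρ/(μ−λ) = 0.3929/67.46 = 0.005824 hr
Wq(M/D/1) = ρ/(2(μ−λ)) = 0.002912 hr
Savings = 0.005824 − 0.002912 = 0.002912 hr

Final: 0.002912 hr


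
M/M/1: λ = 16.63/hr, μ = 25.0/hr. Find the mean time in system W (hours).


W = 1/(μ−λ) = 1/(25.0 − 16.63) = 1/8.37 = 0.1195 hr

Final: 0.1195 hr


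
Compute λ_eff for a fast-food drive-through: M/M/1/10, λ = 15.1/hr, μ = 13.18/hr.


ρ = 1.1457; P_K = (1−ρ)ρ^10/(1−ρ^11) = 0.163864
λ_eff = λ(1 − P_K) = 15.1·(1 − 0.163864) = 15.1·0.836136 = 12.6256 /hr

Final: 12.6256 /hr


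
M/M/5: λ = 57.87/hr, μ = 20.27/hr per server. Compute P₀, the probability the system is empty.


a = λ/μ = 57.87/20.27 = 2.8550; ρ = a/c = 0.5710
Σ_{k=0}^{4} a^k/k! (terms k=0..4) = 1.00000 + 2.85496 + 4.07539 + 3.87836 + 2.76814 = 14.57685
Tail: a^5/(5!(1−ρ)) = 189.67001/(120·0.4290) = 3.68427
P₀ = 1/(14.57685 + 3.68427) = 1/18.26112 = 0.054761

Final: 0.054761


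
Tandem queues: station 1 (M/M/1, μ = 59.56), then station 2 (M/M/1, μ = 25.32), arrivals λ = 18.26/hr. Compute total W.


Each node sees arrival rate λ = 18.26/hr (tandem ⇒ throughput preserved).
W₁ = 1/(μ₁−λ) = 1/(59.56−18.26) = 0.02421 hr
W₂ = 1/(μ₂−λ) = 1/(25.32−18.26) = 0.14164 hr
W_total = W₁ + W₂ = 0.02421 + 0.14164 = 0.16586 hr

Final: 0.16586 hr


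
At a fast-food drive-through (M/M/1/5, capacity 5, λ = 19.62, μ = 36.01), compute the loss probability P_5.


ρ = λ/μ = 19.62/36.01 = 0.5448
P_K = (1−ρ)ρ^K/(1−ρ^(K+1)) = (0.4552·0.048015)/(1 − 0.026161)
= 0.021854/0.973839 = 0.022441

Final: 0.022441


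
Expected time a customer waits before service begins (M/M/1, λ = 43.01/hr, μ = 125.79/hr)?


ρ = 43.01/125.79 = 0.3419
Wq = ρ/(μ−λ) = 0.3419/(125.79 − 43.01) = 0.3419/82.78 = 0.004130 hr

Final: 0.004130 hr


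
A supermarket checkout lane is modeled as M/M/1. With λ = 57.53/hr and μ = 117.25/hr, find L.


ρ = λ/μ = 57.53/117.25 = 0.4907
L = ρ/(1−ρ) = 0.4907/(1 − 0.4907) = 0.4907/0.5093 = 0.9633

Final: 0.9633


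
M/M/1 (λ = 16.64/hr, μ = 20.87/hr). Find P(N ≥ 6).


ρ = 16.64/20.87 = 0.7973
P(N ≥ n) = ρ^n = 0.7973^6 = 0.256913

Final: 0.256913


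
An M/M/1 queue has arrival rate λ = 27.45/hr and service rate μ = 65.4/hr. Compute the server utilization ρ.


ρ = λ/μ = 27.45/65.4 = 0.4197

Final: 0.4197


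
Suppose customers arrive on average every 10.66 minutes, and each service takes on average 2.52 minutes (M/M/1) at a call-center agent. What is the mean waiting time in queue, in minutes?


λ = 60/10.66 = 5.6285 /hr
μ = 60/2.52 = 23.8095 /hr
ρ = λ/μ = 5.6285/23.8095 = 0.2364
Wq = ρ/(μ−λ) = 0.2364/(23.8095−5.6285) = 0.01300 hr
In minutes: 0.01300·60 = 0.7801 min

Final: 0.7801 min


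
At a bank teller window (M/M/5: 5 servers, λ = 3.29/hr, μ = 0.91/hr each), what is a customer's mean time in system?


a = 3.6154; ρ = 0.7231; P₀ = 0.022354
Lq = P₀·a^c·ρ/(c!(1−ρ)²) = 1.08498
Wq = Lq/λ = 1.08498/3.29 = 0.32978 hr
W = Wq + 1/μ = 0.32978 + 1.09890 = 1.42868 hr

Final: 1.42868 hr


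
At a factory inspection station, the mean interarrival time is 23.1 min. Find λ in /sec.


λ = 1/(interarrival time) in consistent units.
1 second = 0.0166667 min, so λ = 0.0166667/23.1 = 0.0007215 per second

Final: 0.0007215 /sec


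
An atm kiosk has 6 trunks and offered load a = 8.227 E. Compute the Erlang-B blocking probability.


B(c,a) = (a^c/c!) / Σ_{k=0}^{c} a^k/k!
a^6/6! = 430.642103
Σ terms (k=0..6): 1.00000 + 8.22700 + 33.84176 + 92.80540 + 190.87750 + 314.06985 + 430.64210 = 1071.463615
B = 430.642103/1071.463615 = 0.401919

Final: 0.401919


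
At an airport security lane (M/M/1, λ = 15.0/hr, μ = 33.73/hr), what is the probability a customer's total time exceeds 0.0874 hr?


W ~ Exponential(μ−λ) for M/M/1.
μ − λ = 33.73 − 15.0 = 18.7300
P(W > t) = e^{−(μ−λ)t} = e^{−1.6370} = 0.194562

Final: 0.194562


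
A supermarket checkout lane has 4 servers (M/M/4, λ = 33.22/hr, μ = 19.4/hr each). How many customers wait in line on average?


a = λ/μ = 1.7124; ρ = a/4 = 0.4281
P₀ = 0.177251
Lq = P₀·a^c·ρ / (c!·(1−ρ)²) = 0.177251·8.59788·0.4281/(24·0.32708)
= 0.08311

Final: 0.08311


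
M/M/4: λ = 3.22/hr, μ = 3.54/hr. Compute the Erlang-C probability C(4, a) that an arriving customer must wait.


a = λ/μ = 0.9096; ρ = a/4 = 0.2274
P₀ = 0.402310 (from M/M/c formula)
C(c,a) = [a^c/(c!(1−ρ))]·P₀ = [0.68456/(24·0.7726)]·0.402310
= 0.03692·0.402310 = 0.014853

Final: 0.014853


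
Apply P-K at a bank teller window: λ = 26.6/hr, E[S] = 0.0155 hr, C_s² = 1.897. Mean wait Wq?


ρ = λ·E[S] = 26.6·0.0155 = 0.4123
E[S²] = E[S]²(1+C_s²) = 0.0155²·(1+1.897) = 0.0006960
Wq = λ·E[S²]/(2(1−ρ)) = 26.6·0.0006960/(2·0.5877) = 0.01575 hr

Final: 0.01575 hr


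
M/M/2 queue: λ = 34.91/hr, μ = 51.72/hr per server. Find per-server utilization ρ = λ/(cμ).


ρ = λ/(cμ) = 34.91/(2·51.72) = 34.91/103.44 = 0.3375

Final: 0.3375


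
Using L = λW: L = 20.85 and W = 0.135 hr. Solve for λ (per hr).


λ = L/W = 20.85/0.135 = 154.4444 /hr

Final: 154.4444 /hr


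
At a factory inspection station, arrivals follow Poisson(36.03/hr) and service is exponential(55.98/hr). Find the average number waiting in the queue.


ρ = 36.03/55.98 = 0.6436
Lq = ρ²/(1−ρ) = 0.4143/0.3564 = 1.1624

Final: 1.1624


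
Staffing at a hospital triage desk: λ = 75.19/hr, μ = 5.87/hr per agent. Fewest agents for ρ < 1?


Stability requires cμ > λ ⇔ c > λ/μ.
λ/μ = 75.19/5.87 = 12.8092
Minimum integer c = ⌊12.8092⌋ + 1 = 13
Check: 13·5.87 = 76.31 > 75.19, while 12·5.87 = 70.44 ≤ 75.19

Final: 13 servers


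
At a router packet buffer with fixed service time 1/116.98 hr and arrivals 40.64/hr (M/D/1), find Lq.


ρ = 40.64/116.98 = 0.3474
M/D/1: Lq = ρ²/(2(1−ρ)) = 0.1207/(2·0.6526) = 0.09247

Final: 0.09247


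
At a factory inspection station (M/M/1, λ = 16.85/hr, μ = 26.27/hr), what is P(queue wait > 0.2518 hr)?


ρ = 16.85/26.27 = 0.6414
P(Wq > t) = ρ·e^{−(μ−λ)t} = 0.6414·e^{−2.3720}
= 0.6414·0.093298 = 0.059843

Final: 0.059843


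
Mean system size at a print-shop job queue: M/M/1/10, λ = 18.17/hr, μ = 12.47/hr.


ρ = 18.17/12.47 = 1.4571
L = ρ[1 − (K+1)ρ^K + Kρ^(K+1)] / [(1−ρ)(1−ρ^(K+1))]
Numerator: 1.4571·(1 − 11·43.140457 + 10·62.859831) = 225.927690
Denominator: (-0.4571)·(-61.859831) = 28.275945
L = 225.927690/28.275945 = 7.9901

Final: 7.9901


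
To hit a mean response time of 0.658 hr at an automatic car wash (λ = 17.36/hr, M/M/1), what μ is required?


W = 1/(μ−λ) ⇒ μ − λ = 1/W = 1/0.658 = 1.5198
μ = λ + 1/W = 17.36 + 1.5198 = 18.8798 per hr

Final: 18.8798 /hr


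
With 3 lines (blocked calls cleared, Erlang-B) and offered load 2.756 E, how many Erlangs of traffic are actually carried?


B(3,2.756) = 0.315946 (Erlang-B)
Carried load = a(1 − B) = 2.756·(1 − 0.315946) = 2.756·0.684054 = 1.8853 E

Final: 1.8853 Erlangs


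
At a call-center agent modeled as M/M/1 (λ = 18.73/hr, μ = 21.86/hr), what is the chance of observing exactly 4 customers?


ρ = 18.73/21.86 = 0.8568
P_n = (1−ρ)·ρ^n = (1 − 0.8568)·0.8568^4 = 0.1432·0.538952 = 0.077169

Final: 0.077169


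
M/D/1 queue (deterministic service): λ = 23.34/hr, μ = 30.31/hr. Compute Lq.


ρ = 23.34/30.31 = 0.7700
M/D/1: Lq = ρ²/(2(1−ρ)) = 0.5930/(2·0.2300) = 1.28930

Final: 1.28930


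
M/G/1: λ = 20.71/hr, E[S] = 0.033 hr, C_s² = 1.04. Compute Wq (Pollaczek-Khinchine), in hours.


ρ = λ·E[S] = 20.71·0.033 = 0.6834
E[S²] = E[S]²(1+C_s²) = 0.033²·(1+1.04) = 0.002222
Wq = λ·E[S²]/(2(1−ρ)) = 20.71·0.002222/(2·0.3166) = 0.07267 hr

Final: 0.07267 hr


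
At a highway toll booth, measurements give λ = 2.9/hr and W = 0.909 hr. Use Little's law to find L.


L = λW = 2.9·0.909 = 2.6361

Final: 2.6361


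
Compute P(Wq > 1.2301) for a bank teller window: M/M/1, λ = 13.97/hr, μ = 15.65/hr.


ρ = 13.97/15.65 = 0.8927
P(Wq > t) = ρ·e^{−(μ−λ)t} = 0.8927·e^{−2.0666}
= 0.8927·0.126620 = 0.113027

Final: 0.113027


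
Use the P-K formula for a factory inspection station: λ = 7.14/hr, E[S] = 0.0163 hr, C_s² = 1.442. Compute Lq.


ρ = λ·E[S] = 7.14·0.0163 = 0.1164
Lq = ρ²(1+C_s²)/(2(1−ρ)) = 0.01354·(1+1.442)/(2·0.8836)
= 0.01354·2.4420/1.7672 = 0.01872

Final: 0.01872


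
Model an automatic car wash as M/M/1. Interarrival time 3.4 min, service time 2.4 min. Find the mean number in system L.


λ = 60/3.4 = 17.6471 /hr
μ = 60/2.4 = 25.0000 /hr
ρ = λ/μ = 17.6471/25.0000 = 0.7059
L = ρ/(1−ρ) = 0.7059/0.2941 = 2.4000

Final: 2.4000


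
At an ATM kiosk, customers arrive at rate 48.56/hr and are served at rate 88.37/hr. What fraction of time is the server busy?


ρ = λ/μ = 48.56/88.37 = 0.5495

Final: 0.5495


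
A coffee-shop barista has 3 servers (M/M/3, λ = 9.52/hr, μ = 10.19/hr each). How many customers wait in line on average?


a = λ/μ = 0.9342; ρ = a/3 = 0.3114
P₀ = 0.389404
Lq = P₀·a^c·ρ / (c!·(1−ρ)²) = 0.389404·0.81543·0.3114/(6·0.47415)
= 0.03476

Final: 0.03476


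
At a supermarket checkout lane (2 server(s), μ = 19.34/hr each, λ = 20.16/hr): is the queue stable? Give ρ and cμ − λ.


Total capacity cμ = 2·19.34 = 38.68/hr
ρ = λ/(cμ) = 20.16/38.68 = 0.5212
Stable ⇔ ρ < 1: YES
Spare capacity = cμ − λ = 38.68 − 20.16 = 18.52/hr

Final: ρ = 0.5212; stable; margin = 18.52/hr


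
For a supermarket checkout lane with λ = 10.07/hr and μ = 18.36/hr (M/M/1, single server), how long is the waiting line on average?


ρ = 10.07/18.36 = 0.5485
Lq = ρ²/(1−ρ) = 0.3008/0.4515 = 0.6662

Final: 0.6662


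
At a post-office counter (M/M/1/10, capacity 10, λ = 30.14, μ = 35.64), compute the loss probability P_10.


ρ = λ/μ = 30.14/35.64 = 0.8457
P_K = (1−ρ)ρ^K/(1−ρ^(K+1)) = (0.1543·0.187092)/(1 − 0.158220)
= 0.028872/0.841780 = 0.034299

Final: 0.034299


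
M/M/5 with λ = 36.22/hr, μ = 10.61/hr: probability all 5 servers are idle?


a = λ/μ = 36.22/10.61 = 3.4138; ρ = a/c = 0.6828
Σ_{k=0}^{4} a^k/k! (terms k=0..4) = 1.00000 + 3.41376 + 5.82688 + 6.63053 + 5.65876 = 22.52992
Tail: a^5/(5!(1−ρ)) = 463.62336/(120·0.3172) = 12.17826
P₀ = 1/(22.52992 + 12.17826) = 1/34.70819 = 0.028812

Final: 0.028812
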